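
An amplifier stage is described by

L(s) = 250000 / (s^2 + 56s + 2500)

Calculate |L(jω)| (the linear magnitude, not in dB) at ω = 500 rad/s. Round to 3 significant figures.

1.00

At s = jω = j500:
quadratic: (j500)² + 56·j500 + 2500 = -247500 + j28000 → |·| ≈ 2.4908e+05, ∠ ≈ 173.55°
|L| = 250000 / 2.4908e+05 ≈ 1.0037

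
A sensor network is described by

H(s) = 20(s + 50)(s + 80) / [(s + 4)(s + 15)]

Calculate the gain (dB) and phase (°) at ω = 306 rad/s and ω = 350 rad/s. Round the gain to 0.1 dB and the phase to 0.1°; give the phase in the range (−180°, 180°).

ω = 306: 26.4 dB, -20.4°; ω = 350: 26.3 dB, -17.9°

At s = jω = j306:
zero (s+50): 50 + j306 → |·| = √(50²+306²) = √96136 ≈ 310.06, ∠ = arctan(306/50) ≈ 80.72°
zero (s+80): 80 + j306 → |·| = √(80²+306²) = √100036 ≈ 316.28, ∠ = arctan(306/80) ≈ 75.35°
pole (s+4): 4 + j306 → |·| = √(4²+306²) = √93652 ≈ 306.03, ∠ = arctan(306/4) ≈ 89.25°
pole (s+15): 15 + j306 → |·| = √(15²+306²) = √93861 ≈ 306.37, ∠ = arctan(306/15) ≈ 87.19°
|H| = 20 · 98066 / 93758 ≈ 20.919
Gain = 20 log₁₀(20.919) ≈ 26.41 dB
∠H = 156.07° − 176.44° = -20.37°

At s = jω = j350:
zero (s+50): 50 + j350 → |·| = √(50²+350²) = √125000 ≈ 353.55, ∠ = arctan(350/50) ≈ 81.87°
zero (s+80): 80 + j350 → |·| = √(80²+350²) = √128900 ≈ 359.03, ∠ = arctan(350/80) ≈ 77.12°
pole (s+4): 4 + j350 → |·| = √(4²+350²) = √122516 ≈ 350.02, ∠ = arctan(350/4) ≈ 89.35°
pole (s+15): 15 + j350 → |·| = √(15²+350²) = √122725 ≈ 350.32, ∠ = arctan(350/15) ≈ 87.55°
|H| = 20 · 1.2694e+05 / 1.2262e+05 ≈ 20.705
Gain = 20 log₁₀(20.705) ≈ 26.32 dB
∠H = 158.99° − 176.90° = -17.91°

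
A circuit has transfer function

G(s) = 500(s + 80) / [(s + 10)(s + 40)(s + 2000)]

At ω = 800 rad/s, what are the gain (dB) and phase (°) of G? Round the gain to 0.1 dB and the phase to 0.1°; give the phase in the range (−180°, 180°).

-70.7 dB, -113.9°

At s = jω = j800:
zero (s+80): 80 + j800 → |·| = √(80²+800²) = √646400 ≈ 803.99, ∠ = arctan(800/80) ≈ 84.29°
pole (s+10): 10 + j800 → |·| = √(10²+800²) = √640100 ≈ 800.06, ∠ = arctan(800/10) ≈ 89.28°
pole (s+40): 40 + j800 → |·| = √(40²+800²) = √641600 ≈ 801, ∠ = arctan(800/40) ≈ 87.14°
pole (s+2000): 2000 + j800 → |·| = √(2000²+800²) = √4640000 ≈ 2154.1, ∠ = arctan(800/2000) ≈ 21.80°
|G| = 500 · 803.99 / 1.3805e+09 ≈ 0.0002912
Gain = 20 log₁₀(0.0002912) ≈ -70.72 dB
∠G = 84.29° − 198.22° = -113.93°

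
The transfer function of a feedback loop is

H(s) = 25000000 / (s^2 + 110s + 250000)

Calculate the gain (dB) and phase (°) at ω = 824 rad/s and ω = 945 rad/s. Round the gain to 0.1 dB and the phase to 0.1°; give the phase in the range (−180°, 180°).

At s = jω = j824:
quadratic: (j824)² + 110·j824 + 250000 = -428976 + j90640 → |·| ≈ 4.3845e+05, ∠ ≈ 168.07°
|H| = 25000000 / 4.3845e+05 ≈ 57.019
Gain = 20 log₁₀(57.019) ≈ 35.12 dB
∠H = 0.00° − 168.07° = -168.07°

At s = jω = j945:
quadratic: (j945)² + 110·j945 + 250000 = -643025 + j103950 → |·| ≈ 6.5137e+05, ∠ ≈ 170.82°
|H| = 25000000 / 6.5137e+05 ≈ 38.381
Gain = 20 log₁₀(38.381) ≈ 31.68 dB
∠H = 0.00° − 170.82° = -170.82°

ω = 824: 35.1 dB, -168.1°; ω = 945: 31.7 dB, -170.8°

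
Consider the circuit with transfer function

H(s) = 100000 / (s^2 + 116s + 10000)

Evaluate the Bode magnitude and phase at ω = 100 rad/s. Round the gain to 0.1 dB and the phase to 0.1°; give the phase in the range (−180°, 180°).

18.7 dB, -90.0°

At s = jω = j100:
quadratic: (j100)² + 116·j100 + 10000 = 0 + j11600 → |·| ≈ 11600, ∠ ≈ 90.00°
|H| = 100000 / 11600 ≈ 8.6207
Gain = 20 log₁₀(8.6207) ≈ 18.71 dB
∠H = 0.00° − 90.00° = -90.00°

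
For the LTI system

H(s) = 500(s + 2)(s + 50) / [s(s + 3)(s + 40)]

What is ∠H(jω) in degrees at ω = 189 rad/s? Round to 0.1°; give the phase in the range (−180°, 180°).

At s = jω = j189:
zero (s+2): 2 + j189 → |·| = √(2²+189²) = √35725 ≈ 189.01, ∠ = arctan(189/2) ≈ 89.39°
zero (s+50): 50 + j189 → |·| = √(50²+189²) = √38221 ≈ 195.5, ∠ = arctan(189/50) ≈ 75.18°
pole (s+3): 3 + j189 → |·| = √(3²+189²) = √35730 ≈ 189.02, ∠ = arctan(189/3) ≈ 89.09°
pole (s+40): 40 + j189 → |·| = √(40²+189²) = √37321 ≈ 193.19, ∠ = arctan(189/40) ≈ 78.05°
pole at origin: |s| = 189, ∠ = 90.00° (in denominator)
∠H = 164.57° − 257.14° = -92.57°

-92.6°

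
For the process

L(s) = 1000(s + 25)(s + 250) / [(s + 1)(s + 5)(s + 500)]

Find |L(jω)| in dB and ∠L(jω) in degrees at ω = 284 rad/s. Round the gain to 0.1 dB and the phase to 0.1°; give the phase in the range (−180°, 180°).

At s = jω = j284:
zero (s+25): 25 + j284 → |·| = √(25²+284²) = √81281 ≈ 285.1, ∠ = arctan(284/25) ≈ 84.97°
zero (s+250): 250 + j284 → |·| = √(250²+284²) = √143156 ≈ 378.36, ∠ = arctan(284/250) ≈ 48.64°
pole (s+1): 1 + j284 → |·| = √(1²+284²) = √80657 ≈ 284, ∠ = arctan(284/1) ≈ 89.80°
pole (s+5): 5 + j284 → |·| = √(5²+284²) = √80681 ≈ 284.04, ∠ = arctan(284/5) ≈ 88.99°
pole (s+500): 500 + j284 → |·| = √(500²+284²) = √330656 ≈ 575.03, ∠ = arctan(284/500) ≈ 29.60°
|L| = 1000 · 1.0787e+05 / 4.6386e+07 ≈ 2.3255
Gain = 20 log₁₀(2.3255) ≈ 7.33 dB
∠L = 133.61° − 208.39° = -74.78°

7.3 dB, -74.8°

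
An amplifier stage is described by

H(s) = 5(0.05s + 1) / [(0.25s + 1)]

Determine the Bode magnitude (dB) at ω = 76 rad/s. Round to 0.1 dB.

At ω = 76 rad/s:
zero (1 + j76·0.05) = 1 + j3.8 → |·| ≈ 3.9294, ∠ ≈ 75.26°
pole (1 + j76·0.25) = 1 + j19 → |·| ≈ 19.026, ∠ ≈ 86.99°
|H| = 5 · 3.9294 / (19.026) ≈ 1.0326
Gain = 20 log₁₀(1.0326) ≈ 0.28 dB

0.3 dB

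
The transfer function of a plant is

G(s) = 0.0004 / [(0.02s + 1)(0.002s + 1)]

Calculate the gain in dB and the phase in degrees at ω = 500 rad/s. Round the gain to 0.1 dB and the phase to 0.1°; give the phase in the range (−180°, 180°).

-91.0 dB, -129.3°

At ω = 500 rad/s:
pole (1 + j500·0.02) = 1 + j10 → |·| ≈ 10.05, ∠ ≈ 84.29°
pole (1 + j500·0.002) = 1 + j1 → |·| ≈ 1.4142, ∠ ≈ 45.00°
|G| = 0.0004 · 1 / (10.05 · 1.4142) ≈ 2.8144e-05
Gain = 20 log₁₀(2.8144e-05) ≈ -91.01 dB
∠G = (0°) − (84.29° + 45.00°) = -129.29°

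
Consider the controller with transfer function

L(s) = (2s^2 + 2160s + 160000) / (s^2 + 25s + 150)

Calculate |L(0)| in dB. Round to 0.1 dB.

L(0) = 160000 / 150 ≈ 1066.7
20 log₁₀(1066.7) ≈ 60.56 dB

60.6 dB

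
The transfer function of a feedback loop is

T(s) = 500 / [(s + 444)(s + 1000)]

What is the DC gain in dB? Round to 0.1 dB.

T(0) = 500 / (444·1000) ≈ 0.0011261
20 log₁₀(0.0011261) ≈ -58.97 dB

-59.0 dB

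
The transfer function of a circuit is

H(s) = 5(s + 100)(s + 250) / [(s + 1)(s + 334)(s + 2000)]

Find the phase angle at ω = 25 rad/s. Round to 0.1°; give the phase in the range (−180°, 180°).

At s = jω = j25:
zero (s+100): 100 + j25 → |·| = √(100²+25²) = √10625 ≈ 103.08, ∠ = arctan(25/100) ≈ 14.04°
zero (s+250): 250 + j25 → |·| = √(250²+25²) = √63125 ≈ 251.25, ∠ = arctan(25/250) ≈ 5.71°
pole (s+1): 1 + j25 → |·| = √(1²+25²) = √626 ≈ 25.02, ∠ = arctan(25/1) ≈ 87.71°
pole (s+334): 334 + j25 → |·| = √(334²+25²) = √112181 ≈ 334.93, ∠ = arctan(25/334) ≈ 4.28°
pole (s+2000): 2000 + j25 → |·| = √(2000²+25²) = √4000625 ≈ 2000.2, ∠ = arctan(25/2000) ≈ 0.72°
∠H = 19.75° − 92.71° = -72.96°

-73.0°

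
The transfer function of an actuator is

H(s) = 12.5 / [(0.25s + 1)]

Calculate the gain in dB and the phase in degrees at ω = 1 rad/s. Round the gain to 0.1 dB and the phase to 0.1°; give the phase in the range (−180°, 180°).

At ω = 1 rad/s:
pole (1 + j1·0.25) = 1 + j0.25 → |·| ≈ 1.0308, ∠ ≈ 14.04°
|H| = 12.5 · 1 / (1.0308) ≈ 12.127
Gain = 20 log₁₀(12.127) ≈ 21.68 dB
∠H = (0°) − (14.04°) = -14.04°

21.7 dB, -14.0°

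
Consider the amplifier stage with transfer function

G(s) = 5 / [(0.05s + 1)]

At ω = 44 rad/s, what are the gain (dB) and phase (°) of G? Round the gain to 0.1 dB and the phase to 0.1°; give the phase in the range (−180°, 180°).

6.3 dB, -65.6°

At ω = 44 rad/s:
pole (1 + j44·0.05) = 1 + j2.2 → |·| ≈ 2.4166, ∠ ≈ 65.56°
|G| = 5 · 1 / (2.4166) ≈ 2.069
Gain = 20 log₁₀(2.069) ≈ 6.32 dB
∠G = (0°) − (65.56°) = -65.56°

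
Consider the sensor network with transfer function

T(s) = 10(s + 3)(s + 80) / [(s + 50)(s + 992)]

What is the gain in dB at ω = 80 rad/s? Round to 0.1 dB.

At s = jω = j80:
zero (s+3): 3 + j80 → |·| = √(3²+80²) = √6409 ≈ 80.056, ∠ = arctan(80/3) ≈ 87.85°
zero (s+80): 80 + j80 → |·| = √(80²+80²) = √12800 ≈ 113.14, ∠ = arctan(80/80) ≈ 45.00°
pole (s+50): 50 + j80 → |·| = √(50²+80²) = √8900 ≈ 94.34, ∠ = arctan(80/50) ≈ 57.99°
pole (s+992): 992 + j80 → |·| = √(992²+80²) = √990464 ≈ 995.22, ∠ = arctan(80/992) ≈ 4.61°
|T| = 10 · 9057.5 / 93889 ≈ 0.9647
Gain = 20 log₁₀(0.9647) ≈ -0.31 dB

-0.3 dB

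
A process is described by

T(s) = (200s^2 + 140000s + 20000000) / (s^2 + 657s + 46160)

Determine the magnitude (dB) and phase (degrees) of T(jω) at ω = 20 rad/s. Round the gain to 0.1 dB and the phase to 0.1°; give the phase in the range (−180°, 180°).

Substitute s = j20:
Numerator: 200(j20)^2 + 140000(j20) + 20000000 = 19920000 + j2800000
Denominator: (j20)^2 + 657(j20) + 46160 = 45760 + j13140
|N| = √(19920000² + 2800000²) ≈ 2.0116e+07, ∠N ≈ 8.00°
|D| = √(45760² + 13140²) ≈ 47609, ∠D ≈ 16.02°
|T| = 2.0116e+07 / 47609 ≈ 422.53
Gain = 20 log₁₀(422.53) ≈ 52.52 dB
∠T = 8.00° − 16.02° = -8.02°

52.5 dB, -8.0°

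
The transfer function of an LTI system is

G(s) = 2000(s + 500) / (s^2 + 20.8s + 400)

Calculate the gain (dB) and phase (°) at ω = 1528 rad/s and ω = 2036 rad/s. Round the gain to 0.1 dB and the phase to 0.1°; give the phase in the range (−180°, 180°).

ω = 1528: 2.8 dB, -107.3°; ω = 2036: 0.1 dB, -103.2°

At s = jω = j1528:
zero (s+500): 500 + j1528 → |·| = √(500²+1528²) = √2584784 ≈ 1607.7, ∠ = arctan(1528/500) ≈ 71.88°
quadratic: (j1528)² + 20.8·j1528 + 400 = -2334384 + j31782.4 → |·| ≈ 2.3346e+06, ∠ ≈ 179.22°
|G| = 2000 · 1607.7 / 2.3346e+06 ≈ 1.3773
Gain = 20 log₁₀(1.3773) ≈ 2.78 dB
∠G = 71.88° − 179.22° = -107.34°

At s = jω = j2036:
zero (s+500): 500 + j2036 → |·| = √(500²+2036²) = √4395296 ≈ 2096.5, ∠ = arctan(2036/500) ≈ 76.20°
quadratic: (j2036)² + 20.8·j2036 + 400 = -4144896 + j42348.8 → |·| ≈ 4.1451e+06, ∠ ≈ 179.41°
|G| = 2000 · 2096.5 / 4.1451e+06 ≈ 1.0116
Gain = 20 log₁₀(1.0116) ≈ 0.10 dB
∠G = 76.20° − 179.41° = -103.21°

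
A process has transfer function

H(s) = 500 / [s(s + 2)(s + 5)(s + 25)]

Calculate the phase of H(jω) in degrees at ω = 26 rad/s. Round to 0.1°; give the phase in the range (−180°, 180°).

59.2°

At s = jω = j26:
pole (s+2): 2 + j26 → |·| = √(2²+26²) = √680 ≈ 26.077, ∠ = arctan(26/2) ≈ 85.60°
pole (s+5): 5 + j26 → |·| = √(5²+26²) = √701 ≈ 26.476, ∠ = arctan(26/5) ≈ 79.11°
pole (s+25): 25 + j26 → |·| = √(25²+26²) = √1301 ≈ 36.069, ∠ = arctan(26/25) ≈ 46.12°
pole at origin: |s| = 26, ∠ = 90.00° (in denominator)
∠H = 0.00° − 300.83° = -300.83° ≡ 59.17° (principal value)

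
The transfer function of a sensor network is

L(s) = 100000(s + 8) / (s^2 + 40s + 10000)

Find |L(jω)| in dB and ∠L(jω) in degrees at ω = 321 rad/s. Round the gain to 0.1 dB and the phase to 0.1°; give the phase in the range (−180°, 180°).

At s = jω = j321:
zero (s+8): 8 + j321 → |·| = √(8²+321²) = √103105 ≈ 321.1, ∠ = arctan(321/8) ≈ 88.57°
quadratic: (j321)² + 40·j321 + 10000 = -93041 + j12840 → |·| ≈ 93923, ∠ ≈ 172.14°
|L| = 100000 · 321.1 / 93923 ≈ 341.88
Gain = 20 log₁₀(341.88) ≈ 50.68 dB
∠L = 88.57° − 172.14° = -83.57°

50.7 dB, -83.6°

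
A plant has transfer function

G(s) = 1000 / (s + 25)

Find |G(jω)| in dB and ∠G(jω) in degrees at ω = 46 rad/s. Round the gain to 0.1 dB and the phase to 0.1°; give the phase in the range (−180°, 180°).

Substitute s = j46:
Numerator: 1000 = 1000 + j0
Denominator: (j46) + 25 = 25 + j46
|N| = √(1000² + 0²) ≈ 1000, ∠N ≈ 0.00°
|D| = √(25² + 46²) ≈ 52.355, ∠D ≈ 61.48°
|G| = 1000 / 52.355 ≈ 19.1
Gain = 20 log₁₀(19.1) ≈ 25.62 dB
∠G = 0.00° − 61.48° = -61.48°

25.6 dB, -61.5°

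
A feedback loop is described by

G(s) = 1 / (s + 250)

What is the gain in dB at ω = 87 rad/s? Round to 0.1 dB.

Substitute s = j87:
Numerator: 1 = 1 + j0
Denominator: (j87) + 250 = 250 + j87
|N| = √(1² + 0²) ≈ 1, ∠N ≈ 0.00°
|D| = √(250² + 87²) ≈ 264.71, ∠D ≈ 19.19°
|G| = 1 / 264.71 ≈ 0.0037777
Gain = 20 log₁₀(0.0037777) ≈ -48.46 dB

-48.5 dB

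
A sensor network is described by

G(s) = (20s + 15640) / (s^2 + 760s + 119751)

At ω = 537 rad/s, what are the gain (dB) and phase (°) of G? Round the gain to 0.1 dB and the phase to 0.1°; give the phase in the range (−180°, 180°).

Substitute s = j537:
Numerator: 20(j537) + 15640 = 15640 + j10740
Denominator: (j537)^2 + 760(j537) + 119751 = -168618 + j408120
|N| = √(15640² + 10740²) ≈ 18973, ∠N ≈ 34.48°
|D| = √(168618² + 408120²) ≈ 4.4158e+05, ∠D ≈ 112.45°
|G| = 18973 / 4.4158e+05 ≈ 0.042966
Gain = 20 log₁₀(0.042966) ≈ -27.34 dB
∠G = 34.48° − 112.45° = -77.97°

-27.3 dB, -78.0°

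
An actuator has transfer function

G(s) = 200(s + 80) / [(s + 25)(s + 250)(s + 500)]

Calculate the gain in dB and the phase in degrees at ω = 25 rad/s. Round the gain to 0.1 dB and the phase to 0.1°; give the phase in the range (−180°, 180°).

-48.5 dB, -36.2°

At s = jω = j25:
zero (s+80): 80 + j25 → |·| = √(80²+25²) = √7025 ≈ 83.815, ∠ = arctan(25/80) ≈ 17.35°
pole (s+25): 25 + j25 → |·| = √(25²+25²) = √1250 ≈ 35.355, ∠ = arctan(25/25) ≈ 45.00°
pole (s+250): 250 + j25 → |·| = √(250²+25²) = √63125 ≈ 251.25, ∠ = arctan(25/250) ≈ 5.71°
pole (s+500): 500 + j25 → |·| = √(500²+25²) = √250625 ≈ 500.62, ∠ = arctan(25/500) ≈ 2.86°
|G| = 200 · 83.815 / 4.447e+06 ≈ 0.0037695
Gain = 20 log₁₀(0.0037695) ≈ -48.47 dB
∠G = 17.35° − 53.57° = -36.22°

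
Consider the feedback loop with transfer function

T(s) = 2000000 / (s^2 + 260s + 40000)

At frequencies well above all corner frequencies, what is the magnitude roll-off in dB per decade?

-40 dB/decade

Each pole contributes −20 dB/decade at high frequency; each zero contributes +20 dB/decade.
Net: 0 zero(s) − 2 pole(s) → -40 dB/decade.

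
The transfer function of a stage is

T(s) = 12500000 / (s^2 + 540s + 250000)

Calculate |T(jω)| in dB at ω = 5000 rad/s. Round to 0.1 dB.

-6.0 dB

At s = jω = j5000:
quadratic: (j5000)² + 540·j5000 + 250000 = -24750000 + j2700000 → |·| ≈ 2.4897e+07, ∠ ≈ 173.77°
|T| = 12500000 / 2.4897e+07 ≈ 0.50207
Gain = 20 log₁₀(0.50207) ≈ -5.98 dB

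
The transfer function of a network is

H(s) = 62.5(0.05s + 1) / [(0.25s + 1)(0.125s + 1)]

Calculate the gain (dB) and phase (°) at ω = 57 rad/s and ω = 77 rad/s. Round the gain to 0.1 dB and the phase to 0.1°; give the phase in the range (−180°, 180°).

At ω = 57 rad/s:
zero (1 + j57·0.05) = 1 + j2.85 → |·| ≈ 3.0203, ∠ ≈ 70.67°
pole (1 + j57·0.25) = 1 + j14.25 → |·| ≈ 14.285, ∠ ≈ 85.99°
pole (1 + j57·0.125) = 1 + j7.125 → |·| ≈ 7.1948, ∠ ≈ 82.01°
|H| = 62.5 · 3.0203 / (14.285 · 7.1948) ≈ 1.8367
Gain = 20 log₁₀(1.8367) ≈ 5.28 dB
∠H = (70.67°) − (85.99° + 82.01°) = -97.33°

At ω = 77 rad/s:
zero (1 + j77·0.05) = 1 + j3.85 → |·| ≈ 3.9778, ∠ ≈ 75.44°
pole (1 + j77·0.25) = 1 + j19.25 → |·| ≈ 19.276, ∠ ≈ 87.03°
pole (1 + j77·0.125) = 1 + j9.625 → |·| ≈ 9.6768, ∠ ≈ 84.07°
|H| = 62.5 · 3.9778 / (19.276 · 9.6768) ≈ 1.3328
Gain = 20 log₁₀(1.3328) ≈ 2.50 dB
∠H = (75.44°) − (87.03° + 84.07°) = -95.66°

ω = 57: 5.3 dB, -97.3°; ω = 77: 2.5 dB, -95.7°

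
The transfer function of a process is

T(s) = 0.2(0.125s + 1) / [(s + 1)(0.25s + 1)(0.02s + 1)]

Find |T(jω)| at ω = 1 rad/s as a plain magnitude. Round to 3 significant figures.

At ω = 1 rad/s:
zero (1 + j1·0.125) = 1 + j0.125 → |·| ≈ 1.0078, ∠ ≈ 7.13°
pole (1 + j1·1) = 1 + j1 → |·| ≈ 1.4142, ∠ ≈ 45.00°
pole (1 + j1·0.25) = 1 + j0.25 → |·| ≈ 1.0308, ∠ ≈ 14.04°
pole (1 + j1·0.02) = 1 + j0.02 → |·| ≈ 1.0002, ∠ ≈ 1.15°
|T| = 0.2 · 1.0078 / (1.4142 · 1.0308 · 1.0002) ≈ 0.13824

0.138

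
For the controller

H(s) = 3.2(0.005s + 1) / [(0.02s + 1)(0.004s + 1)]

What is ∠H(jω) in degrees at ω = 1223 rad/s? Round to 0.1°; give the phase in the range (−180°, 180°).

At ω = 1223 rad/s:
zero (1 + j1223·0.005) = 1 + j6.115 → |·| ≈ 6.1962, ∠ ≈ 80.71°
pole (1 + j1223·0.02) = 1 + j24.46 → |·| ≈ 24.48, ∠ ≈ 87.66°
pole (1 + j1223·0.004) = 1 + j4.892 → |·| ≈ 4.9932, ∠ ≈ 78.45°
∠H = (80.71°) − (87.66° + 78.45°) = -85.40°

-85.4°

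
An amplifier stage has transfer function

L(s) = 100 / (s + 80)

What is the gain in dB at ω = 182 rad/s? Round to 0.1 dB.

At s = jω = j182:
pole (s+80): 80 + j182 → |·| = √(80²+182²) = √39524 ≈ 198.81, ∠ = arctan(182/80) ≈ 66.27°
|L| = 100 / 198.81 ≈ 0.50299
Gain = 20 log₁₀(0.50299) ≈ -5.97 dB

-6.0 dB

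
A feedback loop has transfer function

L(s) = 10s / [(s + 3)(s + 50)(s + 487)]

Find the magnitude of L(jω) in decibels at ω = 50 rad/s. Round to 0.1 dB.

-70.8 dB

At s = jω = j50:
zero at origin: s = j50 → |·| = 50, ∠ = 90.00°
pole (s+3): 3 + j50 → |·| = √(3²+50²) = √2509 ≈ 50.09, ∠ = arctan(50/3) ≈ 86.57°
pole (s+50): 50 + j50 → |·| = √(50²+50²) = √5000 ≈ 70.711, ∠ = arctan(50/50) ≈ 45.00°
pole (s+487): 487 + j50 → |·| = √(487²+50²) = √239669 ≈ 489.56, ∠ = arctan(50/487) ≈ 5.86°
|L| = 10 · 50 / 1.734e+06 ≈ 0.00028835
Gain = 20 log₁₀(0.00028835) ≈ -70.80 dB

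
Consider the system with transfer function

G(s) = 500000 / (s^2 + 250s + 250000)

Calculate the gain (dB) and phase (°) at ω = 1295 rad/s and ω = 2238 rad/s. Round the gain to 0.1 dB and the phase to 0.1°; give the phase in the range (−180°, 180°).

At s = jω = j1295:
quadratic: (j1295)² + 250·j1295 + 250000 = -1427025 + j323750 → |·| ≈ 1.4633e+06, ∠ ≈ 167.22°
|G| = 500000 / 1.4633e+06 ≈ 0.34169
Gain = 20 log₁₀(0.34169) ≈ -9.33 dB
∠G = 0.00° − 167.22° = -167.22°

At s = jω = j2238:
quadratic: (j2238)² + 250·j2238 + 250000 = -4758644 + j559500 → |·| ≈ 4.7914e+06, ∠ ≈ 173.29°
|G| = 500000 / 4.7914e+06 ≈ 0.10435
Gain = 20 log₁₀(0.10435) ≈ -19.63 dB
∠G = 0.00° − 173.29° = -173.29°

ω = 1295: -9.3 dB, -167.2°; ω = 2238: -19.6 dB, -173.3°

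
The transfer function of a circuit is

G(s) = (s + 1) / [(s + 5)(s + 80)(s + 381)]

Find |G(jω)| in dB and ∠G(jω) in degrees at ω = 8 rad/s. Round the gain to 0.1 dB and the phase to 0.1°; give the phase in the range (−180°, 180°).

-91.1 dB, 18.0°

At s = jω = j8:
zero (s+1): 1 + j8 → |·| = √(1²+8²) = √65 ≈ 8.0623, ∠ = arctan(8/1) ≈ 82.87°
pole (s+5): 5 + j8 → |·| = √(5²+8²) = √89 ≈ 9.434, ∠ = arctan(8/5) ≈ 57.99°
pole (s+80): 80 + j8 → |·| = √(80²+8²) = √6464 ≈ 80.399, ∠ = arctan(8/80) ≈ 5.71°
pole (s+381): 381 + j8 → |·| = √(381²+8²) = √145225 ≈ 381.08, ∠ = arctan(8/381) ≈ 1.20°
|G| = 1 · 8.0623 / 2.8904e+05 ≈ 2.7893e-05
Gain = 20 log₁₀(2.7893e-05) ≈ -91.09 dB
∠G = 82.87° − 64.90° = 17.97°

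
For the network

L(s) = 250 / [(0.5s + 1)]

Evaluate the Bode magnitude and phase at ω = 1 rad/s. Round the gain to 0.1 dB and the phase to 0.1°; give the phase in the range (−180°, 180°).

47.0 dB, -26.6°

At ω = 1 rad/s:
pole (1 + j1·0.5) = 1 + j0.5 → |·| ≈ 1.118, ∠ ≈ 26.57°
|L| = 250 · 1 / (1.118) ≈ 223.61
Gain = 20 log₁₀(223.61) ≈ 46.99 dB
∠L = (0°) − (26.57°) = -26.57°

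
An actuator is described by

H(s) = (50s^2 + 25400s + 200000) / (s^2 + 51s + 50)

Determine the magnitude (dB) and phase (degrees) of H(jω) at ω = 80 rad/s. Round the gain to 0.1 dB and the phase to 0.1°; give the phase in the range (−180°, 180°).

48.6 dB, -53.9°

Substitute s = j80:
Numerator: 50(j80)^2 + 25400(j80) + 200000 = -120000 + j2032000
Denominator: (j80)^2 + 51(j80) + 50 = -6350 + j4080
|N| = √(120000² + 2032000²) ≈ 2.0355e+06, ∠N ≈ 93.38°
|D| = √(6350² + 4080²) ≈ 7547.8, ∠D ≈ 147.28°
|H| = 2.0355e+06 / 7547.8 ≈ 269.68
Gain = 20 log₁₀(269.68) ≈ 48.62 dB
∠H = 93.38° − 147.28° = -53.90°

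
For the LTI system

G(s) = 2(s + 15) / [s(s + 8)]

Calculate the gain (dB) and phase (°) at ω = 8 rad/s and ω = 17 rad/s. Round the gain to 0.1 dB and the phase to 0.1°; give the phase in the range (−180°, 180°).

ω = 8: -8.5 dB, -106.9°; ω = 17: -17.0 dB, -106.2°

At s = jω = j8:
zero (s+15): 15 + j8 → |·| = √(15²+8²) = √289 ≈ 17, ∠ = arctan(8/15) ≈ 28.07°
pole (s+8): 8 + j8 → |·| = √(8²+8²) = √128 ≈ 11.314, ∠ = arctan(8/8) ≈ 45.00°
pole at origin: |s| = 8, ∠ = 90.00° (in denominator)
|G| = 2 · 17 / 90.512 ≈ 0.37564
Gain = 20 log₁₀(0.37564) ≈ -8.50 dB
∠G = 28.07° − 135.00° = -106.93°

At s = jω = j17:
zero (s+15): 15 + j17 → |·| = √(15²+17²) = √514 ≈ 22.672, ∠ = arctan(17/15) ≈ 48.58°
pole (s+8): 8 + j17 → |·| = √(8²+17²) = √353 ≈ 18.788, ∠ = arctan(17/8) ≈ 64.80°
pole at origin: |s| = 17, ∠ = 90.00° (in denominator)
|G| = 2 · 22.672 / 319.4 ≈ 0.14197
Gain = 20 log₁₀(0.14197) ≈ -16.96 dB
∠G = 48.58° − 154.80° = -106.22°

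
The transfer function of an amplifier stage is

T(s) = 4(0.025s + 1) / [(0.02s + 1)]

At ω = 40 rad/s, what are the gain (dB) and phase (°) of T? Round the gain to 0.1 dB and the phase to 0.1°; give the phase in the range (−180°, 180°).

At ω = 40 rad/s:
zero (1 + j40·0.025) = 1 + j1 → |·| ≈ 1.4142, ∠ ≈ 45.00°
pole (1 + j40·0.02) = 1 + j0.8 → |·| ≈ 1.2806, ∠ ≈ 38.66°
|T| = 4 · 1.4142 / (1.2806) ≈ 4.4173
Gain = 20 log₁₀(4.4173) ≈ 12.90 dB
∠T = (45.00°) − (38.66°) = 6.34°

12.9 dB, 6.3°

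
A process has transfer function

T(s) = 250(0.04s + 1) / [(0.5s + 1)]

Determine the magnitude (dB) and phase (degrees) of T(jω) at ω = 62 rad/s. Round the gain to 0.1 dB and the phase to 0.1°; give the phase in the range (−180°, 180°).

26.7 dB, -20.1°

At ω = 62 rad/s:
zero (1 + j62·0.04) = 1 + j2.48 → |·| ≈ 2.674, ∠ ≈ 68.04°
pole (1 + j62·0.5) = 1 + j31 → |·| ≈ 31.016, ∠ ≈ 88.15°
|T| = 250 · 2.674 / (31.016) ≈ 21.553
Gain = 20 log₁₀(21.553) ≈ 26.67 dB
∠T = (68.04°) − (88.15°) = -20.11°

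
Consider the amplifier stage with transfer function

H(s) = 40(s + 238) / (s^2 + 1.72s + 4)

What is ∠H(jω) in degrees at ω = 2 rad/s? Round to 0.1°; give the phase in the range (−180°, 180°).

-89.5°

At s = jω = j2:
zero (s+238): 238 + j2 → |·| = √(238²+2²) = √56648 ≈ 238.01, ∠ = arctan(2/238) ≈ 0.48°
quadratic: (j2)² + 1.72·j2 + 4 = 0 + j3.44 → |·| ≈ 3.44, ∠ ≈ 90.00°
∠H = 0.48° − 90.00° = -89.52°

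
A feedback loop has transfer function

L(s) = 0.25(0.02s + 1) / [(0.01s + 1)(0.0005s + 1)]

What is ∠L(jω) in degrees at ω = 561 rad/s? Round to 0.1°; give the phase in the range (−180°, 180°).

At ω = 561 rad/s:
zero (1 + j561·0.02) = 1 + j11.22 → |·| ≈ 11.264, ∠ ≈ 84.91°
pole (1 + j561·0.01) = 1 + j5.61 → |·| ≈ 5.6984, ∠ ≈ 79.89°
pole (1 + j561·0.0005) = 1 + j0.2805 → |·| ≈ 1.0386, ∠ ≈ 15.67°
∠L = (84.91°) − (79.89° + 15.67°) = -10.65°

-10.7°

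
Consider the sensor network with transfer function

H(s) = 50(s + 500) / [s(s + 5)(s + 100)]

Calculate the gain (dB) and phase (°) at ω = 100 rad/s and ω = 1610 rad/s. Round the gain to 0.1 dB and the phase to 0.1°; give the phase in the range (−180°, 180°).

At s = jω = j100:
zero (s+500): 500 + j100 → |·| = √(500²+100²) = √260000 ≈ 509.9, ∠ = arctan(100/500) ≈ 11.31°
pole (s+5): 5 + j100 → |·| = √(5²+100²) = √10025 ≈ 100.12, ∠ = arctan(100/5) ≈ 87.14°
pole (s+100): 100 + j100 → |·| = √(100²+100²) = √20000 ≈ 141.42, ∠ = arctan(100/100) ≈ 45.00°
pole at origin: |s| = 100, ∠ = 90.00° (in denominator)
|H| = 50 · 509.9 / 1.4159e+06 ≈ 0.018006
Gain = 20 log₁₀(0.018006) ≈ -34.89 dB
∠H = 11.31° − 222.14° = -210.83° ≡ 149.17° (principal value)

At s = jω = j1610:
zero (s+500): 500 + j1610 → |·| = √(500²+1610²) = √2842100 ≈ 1685.9, ∠ = arctan(1610/500) ≈ 72.75°
pole (s+5): 5 + j1610 → |·| = √(5²+1610²) = √2592125 ≈ 1610, ∠ = arctan(1610/5) ≈ 89.82°
pole (s+100): 100 + j1610 → |·| = √(100²+1610²) = √2602100 ≈ 1613.1, ∠ = arctan(1610/100) ≈ 86.45°
pole at origin: |s| = 1610, ∠ = 90.00° (in denominator)
|H| = 50 · 1685.9 / 4.1813e+09 ≈ 2.016e-05
Gain = 20 log₁₀(2.016e-05) ≈ -93.91 dB
∠H = 72.75° − 266.27° = -193.52° ≡ 166.48° (principal value)

ω = 100: -34.9 dB, 149.2°; ω = 1610: -93.9 dB, 166.5°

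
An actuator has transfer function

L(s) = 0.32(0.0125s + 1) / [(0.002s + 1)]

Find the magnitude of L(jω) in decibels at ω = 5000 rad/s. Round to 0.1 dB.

At ω = 5000 rad/s:
zero (1 + j5000·0.0125) = 1 + j62.5 → |·| ≈ 62.508, ∠ ≈ 89.08°
pole (1 + j5000·0.002) = 1 + j10 → |·| ≈ 10.05, ∠ ≈ 84.29°
|L| = 0.32 · 62.508 / (10.05) ≈ 1.9903
Gain = 20 log₁₀(1.9903) ≈ 5.98 dB

6.0 dB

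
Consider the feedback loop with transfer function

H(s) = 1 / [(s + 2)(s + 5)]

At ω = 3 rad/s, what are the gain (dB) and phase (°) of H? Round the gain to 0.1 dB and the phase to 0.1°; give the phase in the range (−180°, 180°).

-26.5 dB, -87.3°

At s = jω = j3:
pole (s+2): 2 + j3 → |·| = √(2²+3²) = √13 ≈ 3.6056, ∠ = arctan(3/2) ≈ 56.31°
pole (s+5): 5 + j3 → |·| = √(5²+3²) = √34 ≈ 5.831, ∠ = arctan(3/5) ≈ 30.96°
|H| = 1 / 21.024 ≈ 0.047565
Gain = 20 log₁₀(0.047565) ≈ -26.45 dB
∠H = 0.00° − 87.27° = -87.27°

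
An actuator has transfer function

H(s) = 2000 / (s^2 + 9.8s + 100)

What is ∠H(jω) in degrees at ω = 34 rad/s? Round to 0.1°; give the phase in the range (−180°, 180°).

At s = jω = j34:
quadratic: (j34)² + 9.8·j34 + 100 = -1056 + j333.2 → |·| ≈ 1107.3, ∠ ≈ 162.49°
∠H = 0.00° − 162.49° = -162.49°

-162.5°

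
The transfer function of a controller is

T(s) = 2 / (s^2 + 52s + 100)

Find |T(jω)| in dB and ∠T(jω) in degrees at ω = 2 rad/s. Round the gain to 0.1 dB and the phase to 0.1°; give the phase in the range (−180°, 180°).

Substitute s = j2:
Numerator: 2 = 2 + j0
Denominator: (j2)^2 + 52(j2) + 100 = 96 + j104
|N| = √(2² + 0²) ≈ 2, ∠N ≈ 0.00°
|D| = √(96² + 104²) ≈ 141.53, ∠D ≈ 47.29°
|T| = 2 / 141.53 ≈ 0.014131
Gain = 20 log₁₀(0.014131) ≈ -37.00 dB
∠T = 0.00° − 47.29° = -47.29°

-37.0 dB, -47.3°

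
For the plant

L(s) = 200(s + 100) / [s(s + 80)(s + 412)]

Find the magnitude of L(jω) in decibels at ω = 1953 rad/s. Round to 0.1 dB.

-85.8 dB

At s = jω = j1953:
zero (s+100): 100 + j1953 → |·| = √(100²+1953²) = √3824209 ≈ 1955.6, ∠ = arctan(1953/100) ≈ 87.07°
pole (s+80): 80 + j1953 → |·| = √(80²+1953²) = √3820609 ≈ 1954.6, ∠ = arctan(1953/80) ≈ 87.65°
pole (s+412): 412 + j1953 → |·| = √(412²+1953²) = √3983953 ≈ 1996, ∠ = arctan(1953/412) ≈ 78.09°
pole at origin: |s| = 1953, ∠ = 90.00° (in denominator)
|L| = 200 · 1955.6 / 7.6194e+09 ≈ 5.1332e-05
Gain = 20 log₁₀(5.1332e-05) ≈ -85.79 dB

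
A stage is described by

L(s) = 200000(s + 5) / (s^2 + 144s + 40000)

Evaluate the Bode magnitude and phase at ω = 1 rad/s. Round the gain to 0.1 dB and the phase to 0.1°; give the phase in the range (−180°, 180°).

At s = jω = j1:
zero (s+5): 5 + j1 → |·| = √(5²+1²) = √26 ≈ 5.099, ∠ = arctan(1/5) ≈ 11.31°
quadratic: (j1)² + 144·j1 + 40000 = 39999 + j144 → |·| ≈ 39999, ∠ ≈ 0.21°
|L| = 200000 · 5.099 / 39999 ≈ 25.496
Gain = 20 log₁₀(25.496) ≈ 28.13 dB
∠L = 11.31° − 0.21° = 11.10°

28.1 dB, 11.1°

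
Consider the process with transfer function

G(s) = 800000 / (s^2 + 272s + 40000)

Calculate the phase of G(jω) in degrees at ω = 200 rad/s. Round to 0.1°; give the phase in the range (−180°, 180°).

At s = jω = j200:
quadratic: (j200)² + 272·j200 + 40000 = 0 + j54400 → |·| ≈ 54400, ∠ ≈ 90.00°
∠G = 0.00° − 90.00° = -90.00°

-90.0°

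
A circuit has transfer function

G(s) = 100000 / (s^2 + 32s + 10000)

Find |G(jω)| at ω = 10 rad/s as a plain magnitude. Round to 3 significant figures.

At s = jω = j10:
quadratic: (j10)² + 32·j10 + 10000 = 9900 + j320 → |·| ≈ 9905.2, ∠ ≈ 1.85°
|G| = 100000 / 9905.2 ≈ 10.096

10.1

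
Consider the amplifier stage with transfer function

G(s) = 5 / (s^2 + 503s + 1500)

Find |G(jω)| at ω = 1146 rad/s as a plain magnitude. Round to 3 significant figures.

Substitute s = j1146:
Numerator: 5 = 5 + j0
Denominator: (j1146)^2 + 503(j1146) + 1500 = -1311816 + j576438
|N| = √(5² + 0²) ≈ 5, ∠N ≈ 0.00°
|D| = √(1311816² + 576438²) ≈ 1.4329e+06, ∠D ≈ 156.28°
|G| = 5 / 1.4329e+06 ≈ 3.4894e-06

3.49e-06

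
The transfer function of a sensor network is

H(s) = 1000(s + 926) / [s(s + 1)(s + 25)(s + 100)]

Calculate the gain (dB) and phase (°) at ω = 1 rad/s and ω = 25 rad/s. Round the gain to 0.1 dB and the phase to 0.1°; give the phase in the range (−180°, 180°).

At s = jω = j1:
zero (s+926): 926 + j1 → |·| = √(926²+1²) = √857477 ≈ 926, ∠ = arctan(1/926) ≈ 0.06°
pole (s+1): 1 + j1 → |·| = √(1²+1²) = √2 ≈ 1.4142, ∠ = arctan(1/1) ≈ 45.00°
pole (s+25): 25 + j1 → |·| = √(25²+1²) = √626 ≈ 25.02, ∠ = arctan(1/25) ≈ 2.29°
pole (s+100): 100 + j1 → |·| = √(100²+1²) = √10001 ≈ 100, ∠ = arctan(1/100) ≈ 0.57°
pole at origin: |s| = 1, ∠ = 90.00° (in denominator)
|H| = 1000 · 926 / 3538.3 ≈ 261.71
Gain = 20 log₁₀(261.71) ≈ 48.36 dB
∠H = 0.06° − 137.86° = -137.80°

At s = jω = j25:
zero (s+926): 926 + j25 → |·| = √(926²+25²) = √858101 ≈ 926.34, ∠ = arctan(25/926) ≈ 1.55°
pole (s+1): 1 + j25 → |·| = √(1²+25²) = √626 ≈ 25.02, ∠ = arctan(25/1) ≈ 87.71°
pole (s+25): 25 + j25 → |·| = √(25²+25²) = √1250 ≈ 35.355, ∠ = arctan(25/25) ≈ 45.00°
pole (s+100): 100 + j25 → |·| = √(100²+25²) = √10625 ≈ 103.08, ∠ = arctan(25/100) ≈ 14.04°
pole at origin: |s| = 25, ∠ = 90.00° (in denominator)
|H| = 1000 · 926.34 / 2.2796e+06 ≈ 0.40636
Gain = 20 log₁₀(0.40636) ≈ -7.82 dB
∠H = 1.55° − 236.75° = -235.20° ≡ 124.80° (principal value)

ω = 1: 48.4 dB, -137.8°; ω = 25: -7.8 dB, 124.8°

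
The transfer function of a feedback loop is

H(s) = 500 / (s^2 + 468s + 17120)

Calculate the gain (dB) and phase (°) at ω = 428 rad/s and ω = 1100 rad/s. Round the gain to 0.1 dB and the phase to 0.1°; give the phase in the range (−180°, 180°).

Substitute s = j428:
Numerator: 500 = 500 + j0
Denominator: (j428)^2 + 468(j428) + 17120 = -166064 + j200304
|N| = √(500² + 0²) ≈ 500, ∠N ≈ 0.00°
|D| = √(166064² + 200304²) ≈ 2.6019e+05, ∠D ≈ 129.66°
|H| = 500 / 2.6019e+05 ≈ 0.0019217
Gain = 20 log₁₀(0.0019217) ≈ -54.33 dB
∠H = 0.00° − 129.66° = -129.66°

Substitute s = j1100:
Numerator: 500 = 500 + j0
Denominator: (j1100)^2 + 468(j1100) + 17120 = -1192880 + j514800
|N| = √(500² + 0²) ≈ 500, ∠N ≈ 0.00°
|D| = √(1192880² + 514800²) ≈ 1.2992e+06, ∠D ≈ 156.66°
|H| = 500 / 1.2992e+06 ≈ 0.00038485
Gain = 20 log₁₀(0.00038485) ≈ -68.29 dB
∠H = 0.00° − 156.66° = -156.66°

ω = 428: -54.3 dB, -129.7°; ω = 1100: -68.3 dB, -156.7°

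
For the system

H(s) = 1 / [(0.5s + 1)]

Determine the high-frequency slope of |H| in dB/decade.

-20 dB/decade

Each pole contributes −20 dB/decade at high frequency; each zero contributes +20 dB/decade.
Net: 0 zero(s) − 1 pole(s) → -20 dB/decade.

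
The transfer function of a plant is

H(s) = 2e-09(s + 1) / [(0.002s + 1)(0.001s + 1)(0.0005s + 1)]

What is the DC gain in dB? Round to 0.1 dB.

-174.0 dB

H(0) = 2e-09 · 1 / 1 ≈ 2e-09
20 log₁₀(2e-09) ≈ -173.98 dB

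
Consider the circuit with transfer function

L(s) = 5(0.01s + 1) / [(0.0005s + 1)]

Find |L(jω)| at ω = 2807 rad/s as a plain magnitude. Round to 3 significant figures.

81.5

At ω = 2807 rad/s:
zero (1 + j2807·0.01) = 1 + j28.07 → |·| ≈ 28.088, ∠ ≈ 87.96°
pole (1 + j2807·0.0005) = 1 + j1.4035 → |·| ≈ 1.7233, ∠ ≈ 54.53°
|L| = 5 · 28.088 / (1.7233) ≈ 81.495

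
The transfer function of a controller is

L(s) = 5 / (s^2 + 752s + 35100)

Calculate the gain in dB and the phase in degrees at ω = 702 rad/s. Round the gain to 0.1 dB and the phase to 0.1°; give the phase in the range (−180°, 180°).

Substitute s = j702:
Numerator: 5 = 5 + j0
Denominator: (j702)^2 + 752(j702) + 35100 = -457704 + j527904
|N| = √(5² + 0²) ≈ 5, ∠N ≈ 0.00°
|D| = √(457704² + 527904²) ≈ 6.987e+05, ∠D ≈ 130.93°
|L| = 5 / 6.987e+05 ≈ 7.1561e-06
Gain = 20 log₁₀(7.1561e-06) ≈ -102.91 dB
∠L = 0.00° − 130.93° = -130.93°

-102.9 dB, -130.9°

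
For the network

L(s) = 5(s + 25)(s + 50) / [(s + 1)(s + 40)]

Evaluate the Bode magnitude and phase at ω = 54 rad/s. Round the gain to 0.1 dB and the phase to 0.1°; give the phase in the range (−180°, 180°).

At s = jω = j54:
zero (s+25): 25 + j54 → |·| = √(25²+54²) = √3541 ≈ 59.506, ∠ = arctan(54/25) ≈ 65.16°
zero (s+50): 50 + j54 → |·| = √(50²+54²) = √5416 ≈ 73.593, ∠ = arctan(54/50) ≈ 47.20°
pole (s+1): 1 + j54 → |·| = √(1²+54²) = √2917 ≈ 54.009, ∠ = arctan(54/1) ≈ 88.94°
pole (s+40): 40 + j54 → |·| = √(40²+54²) = √4516 ≈ 67.201, ∠ = arctan(54/40) ≈ 53.47°
|L| = 5 · 4379.2 / 3629.5 ≈ 6.0328
Gain = 20 log₁₀(6.0328) ≈ 15.61 dB
∠L = 112.36° − 142.41° = -30.05°

15.6 dB, -30.1°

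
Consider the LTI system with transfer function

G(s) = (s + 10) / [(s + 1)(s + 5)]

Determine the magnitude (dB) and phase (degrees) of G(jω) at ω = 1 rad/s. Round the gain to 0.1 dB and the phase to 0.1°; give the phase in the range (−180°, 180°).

At s = jω = j1:
zero (s+10): 10 + j1 → |·| = √(10²+1²) = √101 ≈ 10.05, ∠ = arctan(1/10) ≈ 5.71°
pole (s+1): 1 + j1 → |·| = √(1²+1²) = √2 ≈ 1.4142, ∠ = arctan(1/1) ≈ 45.00°
pole (s+5): 5 + j1 → |·| = √(5²+1²) = √26 ≈ 5.099, ∠ = arctan(1/5) ≈ 11.31°
|G| = 1 · 10.05 / 7.211 ≈ 1.3937
Gain = 20 log₁₀(1.3937) ≈ 2.88 dB
∠G = 5.71° − 56.31° = -50.60°

2.9 dB, -50.6°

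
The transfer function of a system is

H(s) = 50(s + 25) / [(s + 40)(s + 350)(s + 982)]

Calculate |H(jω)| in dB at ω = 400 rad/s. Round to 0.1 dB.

At s = jω = j400:
zero (s+25): 25 + j400 → |·| = √(25²+400²) = √160625 ≈ 400.78, ∠ = arctan(400/25) ≈ 86.42°
pole (s+40): 40 + j400 → |·| = √(40²+400²) = √161600 ≈ 402, ∠ = arctan(400/40) ≈ 84.29°
pole (s+350): 350 + j400 → |·| = √(350²+400²) = √282500 ≈ 531.51, ∠ = arctan(400/350) ≈ 48.81°
pole (s+982): 982 + j400 → |·| = √(982²+400²) = √1124324 ≈ 1060.3, ∠ = arctan(400/982) ≈ 22.16°
|H| = 50 · 400.78 / 2.2655e+08 ≈ 8.8453e-05
Gain = 20 log₁₀(8.8453e-05) ≈ -81.07 dB

-81.1 dB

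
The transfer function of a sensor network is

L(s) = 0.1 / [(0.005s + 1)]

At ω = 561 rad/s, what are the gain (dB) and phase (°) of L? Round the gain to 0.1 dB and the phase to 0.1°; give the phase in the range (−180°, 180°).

-29.5 dB, -70.4°

At ω = 561 rad/s:
pole (1 + j561·0.005) = 1 + j2.805 → |·| ≈ 2.9779, ∠ ≈ 70.38°
|L| = 0.1 · 1 / (2.9779) ≈ 0.033581
Gain = 20 log₁₀(0.033581) ≈ -29.48 dB
∠L = (0°) − (70.38°) = -70.38°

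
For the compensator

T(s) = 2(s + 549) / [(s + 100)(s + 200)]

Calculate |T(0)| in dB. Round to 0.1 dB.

T(0) = 2·549 / (100·200) ≈ 0.0549
20 log₁₀(0.0549) ≈ -25.21 dB

-25.2 dB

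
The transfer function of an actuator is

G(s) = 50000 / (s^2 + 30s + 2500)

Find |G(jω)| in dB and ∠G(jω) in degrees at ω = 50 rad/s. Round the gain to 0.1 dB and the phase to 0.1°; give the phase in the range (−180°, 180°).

30.5 dB, -90.0°

At s = jω = j50:
quadratic: (j50)² + 30·j50 + 2500 = 0 + j1500 → |·| ≈ 1500, ∠ ≈ 90.00°
|G| = 50000 / 1500 ≈ 33.333
Gain = 20 log₁₀(33.333) ≈ 30.46 dB
∠G = 0.00° − 90.00° = -90.00°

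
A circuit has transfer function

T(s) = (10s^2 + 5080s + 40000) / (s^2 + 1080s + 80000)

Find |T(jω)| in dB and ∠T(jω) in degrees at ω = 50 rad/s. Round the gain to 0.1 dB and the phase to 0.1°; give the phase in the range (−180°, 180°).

8.6 dB, 51.8°

Substitute s = j50:
Numerator: 10(j50)^2 + 5080(j50) + 40000 = 15000 + j254000
Denominator: (j50)^2 + 1080(j50) + 80000 = 77500 + j54000
|N| = √(15000² + 254000²) ≈ 2.5444e+05, ∠N ≈ 86.62°
|D| = √(77500² + 54000²) ≈ 94458, ∠D ≈ 34.87°
|T| = 2.5444e+05 / 94458 ≈ 2.6937
Gain = 20 log₁₀(2.6937) ≈ 8.61 dB
∠T = 86.62° − 34.87° = 51.75°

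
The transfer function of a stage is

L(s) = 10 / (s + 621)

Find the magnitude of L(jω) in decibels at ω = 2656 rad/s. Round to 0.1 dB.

-48.7 dB

At s = jω = j2656:
pole (s+621): 621 + j2656 → |·| = √(621²+2656²) = √7439977 ≈ 2727.6, ∠ = arctan(2656/621) ≈ 76.84°
|L| = 10 / 2727.6 ≈ 0.0036662
Gain = 20 log₁₀(0.0036662) ≈ -48.72 dB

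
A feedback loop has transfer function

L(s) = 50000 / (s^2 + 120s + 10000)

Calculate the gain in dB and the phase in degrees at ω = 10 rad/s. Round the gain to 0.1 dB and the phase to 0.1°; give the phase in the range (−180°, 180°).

14.0 dB, -6.9°

At s = jω = j10:
quadratic: (j10)² + 120·j10 + 10000 = 9900 + j1200 → |·| ≈ 9972.5, ∠ ≈ 6.91°
|L| = 50000 / 9972.5 ≈ 5.0138
Gain = 20 log₁₀(5.0138) ≈ 14.00 dB
∠L = 0.00° − 6.91° = -6.91°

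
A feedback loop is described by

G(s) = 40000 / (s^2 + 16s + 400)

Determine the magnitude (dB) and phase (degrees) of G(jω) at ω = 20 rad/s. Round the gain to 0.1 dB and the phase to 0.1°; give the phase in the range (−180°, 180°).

41.9 dB, -90.0°

At s = jω = j20:
quadratic: (j20)² + 16·j20 + 400 = 0 + j320 → |·| ≈ 320, ∠ ≈ 90.00°
|G| = 40000 / 320 ≈ 125
Gain = 20 log₁₀(125) ≈ 41.94 dB
∠G = 0.00° − 90.00° = -90.00°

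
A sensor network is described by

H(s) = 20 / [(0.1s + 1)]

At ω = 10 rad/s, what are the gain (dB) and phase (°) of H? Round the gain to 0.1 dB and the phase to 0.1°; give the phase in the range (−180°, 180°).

At ω = 10 rad/s:
pole (1 + j10·0.1) = 1 + j1 → |·| ≈ 1.4142, ∠ ≈ 45.00°
|H| = 20 · 1 / (1.4142) ≈ 14.142
Gain = 20 log₁₀(14.142) ≈ 23.01 dB
∠H = (0°) − (45.00°) = -45.00°

23.0 dB, -45.0°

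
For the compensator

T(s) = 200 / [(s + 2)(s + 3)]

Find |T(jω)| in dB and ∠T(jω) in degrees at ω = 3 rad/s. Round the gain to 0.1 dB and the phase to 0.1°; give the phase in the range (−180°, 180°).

At s = jω = j3:
pole (s+2): 2 + j3 → |·| = √(2²+3²) = √13 ≈ 3.6056, ∠ = arctan(3/2) ≈ 56.31°
pole (s+3): 3 + j3 → |·| = √(3²+3²) = √18 ≈ 4.2426, ∠ = arctan(3/3) ≈ 45.00°
|T| = 200 / 15.297 ≈ 13.074
Gain = 20 log₁₀(13.074) ≈ 22.33 dB
∠T = 0.00° − 101.31° = -101.31°

22.3 dB, -101.3°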